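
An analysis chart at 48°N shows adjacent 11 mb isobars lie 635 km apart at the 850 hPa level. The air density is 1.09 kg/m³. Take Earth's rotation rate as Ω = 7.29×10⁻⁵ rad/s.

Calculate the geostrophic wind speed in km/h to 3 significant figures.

Coriolis parameter at 48°N:
f = 2Ω sin φ = 2 × 7.29×10⁻⁵ × sin 48° = 1.08×10⁻⁴ s⁻¹
Pressure gradient: |∂P/∂n| = 1100 Pa / 635000 m = 1.73×10⁻³ Pa/m
Geostrophic balance (pressure-gradient force = Coriolis force):
V_g = (1/(fρ)) |∂P/∂n| = 1.73×10⁻³ / (1.08×10⁻⁴ × 1.09) = 14.7 m/s
Converting: 14.7 m/s × 3.6 = 52.8 km/h

52.8 km/h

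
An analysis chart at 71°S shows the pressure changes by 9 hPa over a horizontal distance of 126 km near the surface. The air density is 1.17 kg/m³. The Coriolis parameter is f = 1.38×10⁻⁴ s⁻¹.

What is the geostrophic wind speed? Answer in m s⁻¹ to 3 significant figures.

Pressure gradient: |∂P/∂n| = 900 Pa / 126000 m = 7.14×10⁻³ Pa/m
Geostrophic balance (pressure-gradient force = Coriolis force):
V_g = (1/(fρ)) |∂P/∂n| = 7.14×10⁻³ / (1.38×10⁻⁴ × 1.17) = 44.2 m/s

44.2 m s⁻¹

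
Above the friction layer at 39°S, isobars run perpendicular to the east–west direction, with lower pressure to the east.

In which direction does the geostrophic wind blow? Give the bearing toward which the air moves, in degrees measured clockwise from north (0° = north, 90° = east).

The pressure-gradient force points toward the east (bearing 090°).
Geostrophic balance: in the Southern Hemisphere the Coriolis force deflects motion to the left, so the geostrophic wind blows 90° to the left of the pressure-gradient force (low pressure on the right).
Rotating 090° by 90° counterclockwise gives 000° — the wind blows toward the north.

000°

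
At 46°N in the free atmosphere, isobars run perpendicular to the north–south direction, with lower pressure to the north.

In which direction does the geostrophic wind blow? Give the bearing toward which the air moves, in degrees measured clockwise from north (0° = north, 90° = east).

090°

The pressure-gradient force points toward the north (bearing 000°).
Geostrophic balance: in the Northern Hemisphere the Coriolis force deflects motion to the right, so the geostrophic wind blows 90° to the right of the pressure-gradient force (low pressure on the left).
Rotating 000° by 90° clockwise gives 090° — the wind blows toward the east.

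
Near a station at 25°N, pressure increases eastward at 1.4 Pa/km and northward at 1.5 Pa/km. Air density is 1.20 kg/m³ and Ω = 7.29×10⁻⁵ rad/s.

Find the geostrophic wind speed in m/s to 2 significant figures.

28 m/s

Coriolis parameter at 25°N:
f = 2Ω sin φ = 2 × 7.29×10⁻⁵ × sin 25° = 6.16×10⁻⁵ s⁻¹
Component geostrophic relations (x east, y north):
u_g = −(1/(fρ)) ∂P/∂y,  v_g = (1/(fρ)) ∂P/∂x
u_g = −(1.5×10⁻³)/(6.16×10⁻⁵ × 1.20) = −20.3 m/s;  v_g = (1.4×10⁻³)/(6.16×10⁻⁵ × 1.20) = 18.9 m/s
|V_g| = √(u_g² + v_g²) = 27.7 m/s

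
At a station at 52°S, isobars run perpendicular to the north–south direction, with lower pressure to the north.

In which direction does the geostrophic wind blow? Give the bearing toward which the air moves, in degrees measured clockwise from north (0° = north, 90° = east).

The pressure-gradient force points toward the north (bearing 000°).
Geostrophic balance: in the Southern Hemisphere the Coriolis force deflects motion to the left, so the geostrophic wind blows 90° to the left of the pressure-gradient force (low pressure on the right).
Rotating 000° by 90° counterclockwise gives 270° — the wind blows toward the west.

270°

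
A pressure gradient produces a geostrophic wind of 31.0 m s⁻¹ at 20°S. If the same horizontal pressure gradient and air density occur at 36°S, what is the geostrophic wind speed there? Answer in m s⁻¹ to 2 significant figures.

18 m s⁻¹

With the same pressure gradient and density, V_g ∝ 1/f ∝ 1/sin φ.
V₂ = V₁ · sin φ₁ / sin φ₂ = 31.0 × sin 20° / sin 36°
V₂ = 31.0 × 0.3420/0.5878 = 18 m s⁻¹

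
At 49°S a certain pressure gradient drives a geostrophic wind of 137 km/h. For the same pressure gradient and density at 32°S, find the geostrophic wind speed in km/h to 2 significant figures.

With the same pressure gradient and density, V_g ∝ 1/f ∝ 1/sin φ.
V₂ = V₁ · sin φ₁ / sin φ₂ = 137 × sin 49° / sin 32°
V₂ = 137 × 0.7547/0.5299 = 200 km/h

200 km/h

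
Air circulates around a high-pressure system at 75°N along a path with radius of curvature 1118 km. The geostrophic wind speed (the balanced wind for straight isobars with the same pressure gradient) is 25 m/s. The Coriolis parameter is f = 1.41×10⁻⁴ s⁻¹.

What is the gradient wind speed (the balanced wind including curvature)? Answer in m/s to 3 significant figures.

Around a high, pressure-gradient force acts outward with centrifugal, so Coriolis balances both:
fV = (1/ρ)|∂P/∂n| + V²/R  →  V² − fR·V + fR·V_g = 0
With fR = 1.41×10⁻⁴ × 1118×10³ m = 158 m/s:
V = [fR − √((fR)² − 4 fR V_g)]/2 = [158 − √(158² − 4×158×25)]/2 = 31.2 m/s
Supergeostrophic (V > V_g = 25 m/s), as expected around a high.

31.2 m/s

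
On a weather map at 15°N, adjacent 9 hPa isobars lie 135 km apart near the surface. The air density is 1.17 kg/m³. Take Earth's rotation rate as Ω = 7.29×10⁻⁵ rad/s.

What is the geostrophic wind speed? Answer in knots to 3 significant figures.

Coriolis parameter at 15°N:
f = 2Ω sin φ = 2 × 7.29×10⁻⁵ × sin 15° = 3.77×10⁻⁵ s⁻¹
Pressure gradient: |∂P/∂n| = 900 Pa / 135000 m = 6.67×10⁻³ Pa/m
Geostrophic balance (pressure-gradient force = Coriolis force):
V_g = (1/(fρ)) |∂P/∂n| = 6.67×10⁻³ / (3.77×10⁻⁵ × 1.17) = 151 m/s
Converting: 151 m/s × 1.944 = 294 knots

294 knots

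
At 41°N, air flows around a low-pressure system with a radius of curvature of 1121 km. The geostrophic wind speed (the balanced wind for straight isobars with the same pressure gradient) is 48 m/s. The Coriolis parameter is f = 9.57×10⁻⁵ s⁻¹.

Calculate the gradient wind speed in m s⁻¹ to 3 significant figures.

36.0 m s⁻¹

Around a low, centrifugal force acts outward with Coriolis, so pressure-gradient force balances both:
(1/ρ)|∂P/∂n| = fV + V²/R  →  V² + fR·V − fR·V_g = 0
With fR = 9.57×10⁻⁵ × 1121×10³ m = 107 m/s:
V = [−fR + √((fR)² + 4 fR V_g)]/2 = [−107 + √(107² + 4×107×48)]/2 = 36 m/s
Subgeostrophic (V < V_g = 48 m/s), as expected around a low.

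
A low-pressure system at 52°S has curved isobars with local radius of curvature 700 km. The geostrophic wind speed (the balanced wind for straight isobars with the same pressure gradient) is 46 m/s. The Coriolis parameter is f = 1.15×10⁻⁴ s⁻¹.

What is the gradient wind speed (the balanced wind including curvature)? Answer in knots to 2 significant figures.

Around a low, centrifugal force acts outward with Coriolis, so pressure-gradient force balances both:
(1/ρ)|∂P/∂n| = fV + V²/R  →  V² + fR·V − fR·V_g = 0
With fR = 1.15×10⁻⁴ × 700×10³ m = 80.5 m/s:
V = [−fR + √((fR)² + 4 fR V_g)]/2 = [−80.5 + √(80.5² + 4×80.5×46)]/2 = 32.7 m/s
Subgeostrophic (V < V_g = 46 m/s), as expected around a low.
Converting: 32.7 m/s × 1.944 = 64 knots

64 knots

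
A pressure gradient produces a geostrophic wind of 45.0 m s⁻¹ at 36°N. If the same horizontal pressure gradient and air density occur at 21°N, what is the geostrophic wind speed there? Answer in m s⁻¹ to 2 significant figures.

With the same pressure gradient and density, V_g ∝ 1/f ∝ 1/sin φ.
V₂ = V₁ · sin φ₁ / sin φ₂ = 45.0 × sin 36° / sin 21°
V₂ = 45.0 × 0.5878/0.3584 = 74 m s⁻¹

74 m s⁻¹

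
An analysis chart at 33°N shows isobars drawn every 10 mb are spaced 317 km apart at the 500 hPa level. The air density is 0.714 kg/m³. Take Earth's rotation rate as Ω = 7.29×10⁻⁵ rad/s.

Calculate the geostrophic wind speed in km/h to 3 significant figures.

Coriolis parameter at 33°N:
f = 2Ω sin φ = 2 × 7.29×10⁻⁵ × sin 33° = 7.94×10⁻⁵ s⁻¹
Pressure gradient: |∂P/∂n| = 1000 Pa / 317000 m = 3.15×10⁻³ Pa/m
Geostrophic balance (pressure-gradient force = Coriolis force):
V_g = (1/(fρ)) |∂P/∂n| = 3.15×10⁻³ / (7.94×10⁻⁵ × 0.714) = 55.6 m/s
Converting: 55.6 m/s × 3.6 = 200 km/h

200 km/h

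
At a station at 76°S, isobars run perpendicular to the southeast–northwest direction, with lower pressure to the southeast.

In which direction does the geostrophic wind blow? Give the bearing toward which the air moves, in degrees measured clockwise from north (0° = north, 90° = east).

045°

The pressure-gradient force points toward the southeast (bearing 135°).
Geostrophic balance: in the Southern Hemisphere the Coriolis force deflects motion to the left, so the geostrophic wind blows 90° to the left of the pressure-gradient force (low pressure on the right).
Rotating 135° by 90° counterclockwise gives 045° — the wind blows toward the northeast.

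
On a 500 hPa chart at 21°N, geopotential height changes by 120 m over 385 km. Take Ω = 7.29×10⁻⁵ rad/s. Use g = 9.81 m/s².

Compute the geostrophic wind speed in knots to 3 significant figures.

114 knots

Coriolis parameter at 21°N:
f = 2Ω sin φ = 2 × 7.29×10⁻⁵ × sin 21° = 5.23×10⁻⁵ s⁻¹
Height gradient: |∂Z/∂n| = 120 m / 385000 m = 3.12×10⁻⁴
On a pressure surface, geostrophic balance gives V_g = (g/f)|∂Z/∂n|:
V_g = 9.81 × 3.12×10⁻⁴ / 5.23×10⁻⁵ = 58.5 m/s
Converting: 58.5 m/s × 1.944 = 114 knots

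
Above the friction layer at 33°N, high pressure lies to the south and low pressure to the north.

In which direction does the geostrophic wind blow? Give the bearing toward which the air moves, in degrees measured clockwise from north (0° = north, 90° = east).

090°

The pressure-gradient force points toward the north (bearing 000°).
Geostrophic balance: in the Northern Hemisphere the Coriolis force deflects motion to the right, so the geostrophic wind blows 90° to the right of the pressure-gradient force (low pressure on the left).
Rotating 000° by 90° clockwise gives 090° — the wind blows toward the east.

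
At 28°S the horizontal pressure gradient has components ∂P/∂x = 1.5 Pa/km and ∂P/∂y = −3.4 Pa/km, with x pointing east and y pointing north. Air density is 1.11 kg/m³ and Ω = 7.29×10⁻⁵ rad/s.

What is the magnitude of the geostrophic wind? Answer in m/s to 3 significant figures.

Coriolis parameter at 28°S:
f = 2Ω sin φ = 2 × 7.29×10⁻⁵ × sin 28° = 6.84×10⁻⁵ s⁻¹
In the Southern Hemisphere f is negative: f = −6.84×10⁻⁵ s⁻¹.
Component geostrophic relations (x east, y north):
u_g = −(1/(fρ)) ∂P/∂y,  v_g = (1/(fρ)) ∂P/∂x
u_g = −(−3.4×10⁻³)/(−6.84×10⁻⁵ × 1.11) = −44.7 m/s;  v_g = (1.5×10⁻³)/(−6.84×10⁻⁵ × 1.11) = −19.7 m/s
|V_g| = √(u_g² + v_g²) = 48.9 m/s

48.9 m/s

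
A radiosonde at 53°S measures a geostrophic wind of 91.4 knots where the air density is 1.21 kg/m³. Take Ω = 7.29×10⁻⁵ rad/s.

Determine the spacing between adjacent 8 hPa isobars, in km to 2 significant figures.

120 km

Coriolis parameter at 53°S:
f = 2Ω sin φ = 2 × 7.29×10⁻⁵ × sin 53° = 1.16×10⁻⁴ s⁻¹
Wind speed in SI: 91.4 knots = 47.0 m/s
Geostrophic balance rearranged: |∂P/∂n| = f ρ V_g
|∂P/∂n| = 1.16×10⁻⁴ × 1.21 × 47.0 = 6.62×10⁻³ Pa/m
Isobar spacing: Δn = ΔP/|∂P/∂n| = 800 Pa / 6.62×10⁻³ Pa/m = 120758 m ≈ 120 km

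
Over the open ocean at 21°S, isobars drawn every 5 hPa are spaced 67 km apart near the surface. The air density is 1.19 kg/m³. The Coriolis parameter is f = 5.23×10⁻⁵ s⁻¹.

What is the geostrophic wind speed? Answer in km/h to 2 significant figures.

Pressure gradient: |∂P/∂n| = 500 Pa / 67000 m = 7.46×10⁻³ Pa/m
Geostrophic balance (pressure-gradient force = Coriolis force):
V_g = (1/(fρ)) |∂P/∂n| = 7.46×10⁻³ / (5.23×10⁻⁵ × 1.19) = 120 m/s
Converting: 120 m/s × 3.6 = 430 km/h

430 km/h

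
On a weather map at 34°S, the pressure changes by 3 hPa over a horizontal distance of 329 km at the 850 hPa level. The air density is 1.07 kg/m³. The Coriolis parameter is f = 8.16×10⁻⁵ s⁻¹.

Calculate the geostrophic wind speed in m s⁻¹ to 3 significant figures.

Pressure gradient: |∂P/∂n| = 300 Pa / 329000 m = 9.12×10⁻⁴ Pa/m
Geostrophic balance (pressure-gradient force = Coriolis force):
V_g = (1/(fρ)) |∂P/∂n| = 9.12×10⁻⁴ / (8.16×10⁻⁵ × 1.07) = 10.4 m/s

10.4 m s⁻¹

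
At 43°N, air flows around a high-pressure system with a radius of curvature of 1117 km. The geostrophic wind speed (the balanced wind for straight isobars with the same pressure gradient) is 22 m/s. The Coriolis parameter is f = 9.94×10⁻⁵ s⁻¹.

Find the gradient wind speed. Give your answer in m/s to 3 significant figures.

Around a high, pressure-gradient force acts outward with centrifugal, so Coriolis balances both:
fV = (1/ρ)|∂P/∂n| + V²/R  →  V² − fR·V + fR·V_g = 0
With fR = 9.94×10⁻⁵ × 1117×10³ m = 111 m/s:
V = [fR − √((fR)² − 4 fR V_g)]/2 = [111 − √(111² − 4×111×22)]/2 = 30.2 m/s
Supergeostrophic (V > V_g = 22 m/s), as expected around a high.

30.2 m/s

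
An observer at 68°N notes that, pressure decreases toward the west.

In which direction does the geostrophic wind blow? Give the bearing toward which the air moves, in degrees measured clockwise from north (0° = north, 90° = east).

The pressure-gradient force points toward the west (bearing 270°).
Geostrophic balance: in the Northern Hemisphere the Coriolis force deflects motion to the right, so the geostrophic wind blows 90° to the right of the pressure-gradient force (low pressure on the left).
Rotating 270° by 90° clockwise gives 000° — the wind blows toward the north.

000°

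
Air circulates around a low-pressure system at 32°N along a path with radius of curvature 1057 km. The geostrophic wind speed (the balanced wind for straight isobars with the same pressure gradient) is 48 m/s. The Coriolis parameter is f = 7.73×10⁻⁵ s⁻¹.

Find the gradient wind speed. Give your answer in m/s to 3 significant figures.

33.9 m/s

Around a low, centrifugal force acts outward with Coriolis, so pressure-gradient force balances both:
(1/ρ)|∂P/∂n| = fV + V²/R  →  V² + fR·V − fR·V_g = 0
With fR = 7.73×10⁻⁵ × 1057×10³ m = 81.7 m/s:
V = [−fR + √((fR)² + 4 fR V_g)]/2 = [−81.7 + √(81.7² + 4×81.7×48)]/2 = 33.9 m/s
Subgeostrophic (V < V_g = 48 m/s), as expected around a low.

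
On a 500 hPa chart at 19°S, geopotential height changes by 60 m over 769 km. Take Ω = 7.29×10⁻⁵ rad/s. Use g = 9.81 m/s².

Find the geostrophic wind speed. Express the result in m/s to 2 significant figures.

Coriolis parameter at 19°S:
f = 2Ω sin φ = 2 × 7.29×10⁻⁵ × sin 19° = 4.75×10⁻⁵ s⁻¹
Height gradient: |∂Z/∂n| = 60 m / 769000 m = 7.80×10⁻⁵
On a pressure surface, geostrophic balance gives V_g = (g/f)|∂Z/∂n|:
V_g = 9.81 × 7.80×10⁻⁵ / 4.75×10⁻⁵ = 16.1 m/s

16 m/s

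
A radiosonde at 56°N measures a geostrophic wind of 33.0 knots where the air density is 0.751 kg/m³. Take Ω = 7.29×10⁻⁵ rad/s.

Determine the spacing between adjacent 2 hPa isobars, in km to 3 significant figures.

Coriolis parameter at 56°N:
f = 2Ω sin φ = 2 × 7.29×10⁻⁵ × sin 56° = 1.21×10⁻⁴ s⁻¹
Wind speed in SI: 33.0 knots = 17.0 m/s
Geostrophic balance rearranged: |∂P/∂n| = f ρ V_g
|∂P/∂n| = 1.21×10⁻⁴ × 0.751 × 17.0 = 1.54×10⁻³ Pa/m
Isobar spacing: Δn = ΔP/|∂P/∂n| = 200 Pa / 1.54×10⁻³ Pa/m = 129780 m ≈ 130 km

130 km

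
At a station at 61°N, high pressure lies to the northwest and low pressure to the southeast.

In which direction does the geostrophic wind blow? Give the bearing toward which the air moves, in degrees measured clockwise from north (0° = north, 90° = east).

225°

The pressure-gradient force points toward the southeast (bearing 135°).
Geostrophic balance: in the Northern Hemisphere the Coriolis force deflects motion to the right, so the geostrophic wind blows 90° to the right of the pressure-gradient force (low pressure on the left).
Rotating 135° by 90° clockwise gives 225° — the wind blows toward the southwest.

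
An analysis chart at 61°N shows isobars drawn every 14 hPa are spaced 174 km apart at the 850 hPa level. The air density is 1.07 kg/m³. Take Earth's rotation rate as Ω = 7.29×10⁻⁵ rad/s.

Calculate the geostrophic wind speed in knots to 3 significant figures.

Coriolis parameter at 61°N:
f = 2Ω sin φ = 2 × 7.29×10⁻⁵ × sin 61° = 1.28×10⁻⁴ s⁻¹
Pressure gradient: |∂P/∂n| = 1400 Pa / 174000 m = 8.05×10⁻³ Pa/m
Geostrophic balance (pressure-gradient force = Coriolis force):
V_g = (1/(fρ)) |∂P/∂n| = 8.05×10⁻³ / (1.28×10⁻⁴ × 1.07) = 59.0 m/s
Converting: 59.0 m/s × 1.944 = 115 knots

115 knots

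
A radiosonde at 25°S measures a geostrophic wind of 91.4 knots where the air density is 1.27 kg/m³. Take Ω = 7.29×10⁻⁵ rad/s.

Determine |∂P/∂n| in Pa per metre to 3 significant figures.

3.68×10⁻³ Pa/m

Coriolis parameter at 25°S:
f = 2Ω sin φ = 2 × 7.29×10⁻⁵ × sin 25° = 6.16×10⁻⁵ s⁻¹
Wind speed in SI: 91.4 knots = 47.0 m/s
Geostrophic balance rearranged: |∂P/∂n| = f ρ V_g
|∂P/∂n| = 6.16×10⁻⁵ × 1.27 × 47.0 = 3.68×10⁻³ Pa/m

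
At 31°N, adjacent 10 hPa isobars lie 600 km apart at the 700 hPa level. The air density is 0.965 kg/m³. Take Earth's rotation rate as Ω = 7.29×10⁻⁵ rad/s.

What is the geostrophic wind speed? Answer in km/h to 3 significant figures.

Coriolis parameter at 31°N:
f = 2Ω sin φ = 2 × 7.29×10⁻⁵ × sin 31° = 7.51×10⁻⁵ s⁻¹
Pressure gradient: |∂P/∂n| = 1000 Pa / 600000 m = 1.67×10⁻³ Pa/m
Geostrophic balance (pressure-gradient force = Coriolis force):
V_g = (1/(fρ)) |∂P/∂n| = 1.67×10⁻³ / (7.51×10⁻⁵ × 0.965) = 23.0 m/s
Converting: 23.0 m/s × 3.6 = 82.8 km/h

82.8 km/h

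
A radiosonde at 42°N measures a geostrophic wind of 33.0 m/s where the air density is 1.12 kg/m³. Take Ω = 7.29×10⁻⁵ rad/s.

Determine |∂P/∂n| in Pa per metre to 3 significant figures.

Coriolis parameter at 42°N:
f = 2Ω sin φ = 2 × 7.29×10⁻⁵ × sin 42° = 9.76×10⁻⁵ s⁻¹
Geostrophic balance rearranged: |∂P/∂n| = f ρ V_g
|∂P/∂n| = 9.76×10⁻⁵ × 1.12 × 33.0 = 3.61×10⁻³ Pa/m

3.61×10⁻³ Pa/m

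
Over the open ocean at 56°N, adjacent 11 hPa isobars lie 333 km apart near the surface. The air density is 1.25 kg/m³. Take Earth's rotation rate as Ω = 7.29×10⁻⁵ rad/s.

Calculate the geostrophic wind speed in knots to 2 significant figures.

42 knots

Coriolis parameter at 56°N:
f = 2Ω sin φ = 2 × 7.29×10⁻⁵ × sin 56° = 1.21×10⁻⁴ s⁻¹
Pressure gradient: |∂P/∂n| = 1100 Pa / 333000 m = 3.30×10⁻³ Pa/m
Geostrophic balance (pressure-gradient force = Coriolis force):
V_g = (1/(fρ)) |∂P/∂n| = 3.30×10⁻³ / (1.21×10⁻⁴ × 1.25) = 21.9 m/s
Converting: 21.9 m/s × 1.944 = 42 knots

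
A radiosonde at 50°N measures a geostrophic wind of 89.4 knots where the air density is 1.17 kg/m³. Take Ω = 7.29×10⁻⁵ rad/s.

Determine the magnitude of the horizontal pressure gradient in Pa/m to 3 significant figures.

6.01×10⁻³ Pa/m

Coriolis parameter at 50°N:
f = 2Ω sin φ = 2 × 7.29×10⁻⁵ × sin 50° = 1.12×10⁻⁴ s⁻¹
Wind speed in SI: 89.4 knots = 46.0 m/s
Geostrophic balance rearranged: |∂P/∂n| = f ρ V_g
|∂P/∂n| = 1.12×10⁻⁴ × 1.17 × 46.0 = 6.01×10⁻³ Pa/m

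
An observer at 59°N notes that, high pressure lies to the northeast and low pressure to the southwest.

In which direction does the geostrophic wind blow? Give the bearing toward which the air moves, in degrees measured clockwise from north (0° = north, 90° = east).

The pressure-gradient force points toward the southwest (bearing 225°).
Geostrophic balance: in the Northern Hemisphere the Coriolis force deflects motion to the right, so the geostrophic wind blows 90° to the right of the pressure-gradient force (low pressure on the left).
Rotating 225° by 90° clockwise gives 315° — the wind blows toward the northwest.

315°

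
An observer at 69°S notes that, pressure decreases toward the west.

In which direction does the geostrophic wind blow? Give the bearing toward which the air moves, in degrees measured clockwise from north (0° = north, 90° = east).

180°

The pressure-gradient force points toward the west (bearing 270°).
Geostrophic balance: in the Southern Hemisphere the Coriolis force deflects motion to the left, so the geostrophic wind blows 90° to the left of the pressure-gradient force (low pressure on the right).
Rotating 270° by 90° counterclockwise gives 180° — the wind blows toward the south.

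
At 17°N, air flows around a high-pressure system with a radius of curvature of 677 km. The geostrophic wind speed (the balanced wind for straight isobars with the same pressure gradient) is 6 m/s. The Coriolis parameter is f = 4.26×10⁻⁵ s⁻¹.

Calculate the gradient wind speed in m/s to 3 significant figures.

8.51 m/s

Around a high, pressure-gradient force acts outward with centrifugal, so Coriolis balances both:
fV = (1/ρ)|∂P/∂n| + V²/R  →  V² − fR·V + fR·V_g = 0
With fR = 4.26×10⁻⁵ × 677×10³ m = 28.8 m/s:
V = [fR − √((fR)² − 4 fR V_g)]/2 = [28.8 − √(28.8² − 4×28.8×6)]/2 = 8.51 m/s
Supergeostrophic (V > V_g = 6 m/s), as expected around a high.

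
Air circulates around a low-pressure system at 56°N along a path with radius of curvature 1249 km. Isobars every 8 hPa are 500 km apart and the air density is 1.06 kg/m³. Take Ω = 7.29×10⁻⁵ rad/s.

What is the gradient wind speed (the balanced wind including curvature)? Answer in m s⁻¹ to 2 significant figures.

12 m s⁻¹

Coriolis parameter at 56°N:
f = 2Ω sin φ = 2 × 7.29×10⁻⁵ × sin 56° = 1.21×10⁻⁴ s⁻¹
Pressure gradient: |∂P/∂n| = 800 Pa / 500000 m = 1.60×10⁻³ Pa/m
Geostrophic speed: V_g = |∂P/∂n|/(fρ) = 1.60×10⁻³/(1.21×10⁻⁴ × 1.06) = 12.5 m/s
Around a low, centrifugal force acts outward with Coriolis, so pressure-gradient force balances both:
(1/ρ)|∂P/∂n| = fV + V²/R  →  V² + fR·V − fR·V_g = 0
With fR = 1.21×10⁻⁴ × 1249×10³ m = 151 m/s:
V = [−fR + √((fR)² + 4 fR V_g)]/2 = [−151 + √(151² + 4×151×12.5)]/2 = 11.6 m/s
Subgeostrophic (V < V_g = 12.5 m/s), as expected around a low.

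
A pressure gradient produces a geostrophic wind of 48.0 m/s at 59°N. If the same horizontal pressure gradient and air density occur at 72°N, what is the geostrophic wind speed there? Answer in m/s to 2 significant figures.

43 m/s

With the same pressure gradient and density, V_g ∝ 1/f ∝ 1/sin φ.
V₂ = V₁ · sin φ₁ / sin φ₂ = 48.0 × sin 59° / sin 72°
V₂ = 48.0 × 0.8572/0.9511 = 43 m/s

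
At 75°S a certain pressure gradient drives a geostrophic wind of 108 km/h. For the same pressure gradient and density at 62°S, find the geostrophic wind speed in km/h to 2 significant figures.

With the same pressure gradient and density, V_g ∝ 1/f ∝ 1/sin φ.
V₂ = V₁ · sin φ₁ / sin φ₂ = 108 × sin 75° / sin 62°
V₂ = 108 × 0.9659/0.8829 = 120 km/h

120 km/h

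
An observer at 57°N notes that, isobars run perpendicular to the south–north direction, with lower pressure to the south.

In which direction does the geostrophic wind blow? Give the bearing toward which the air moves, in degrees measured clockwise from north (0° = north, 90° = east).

The pressure-gradient force points toward the south (bearing 180°).
Geostrophic balance: in the Northern Hemisphere the Coriolis force deflects motion to the right, so the geostrophic wind blows 90° to the right of the pressure-gradient force (low pressure on the left).
Rotating 180° by 90° clockwise gives 270° — the wind blows toward the west.

270°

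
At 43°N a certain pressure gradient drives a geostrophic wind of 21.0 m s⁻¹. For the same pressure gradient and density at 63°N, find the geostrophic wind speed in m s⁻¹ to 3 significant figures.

16.1 m s⁻¹

With the same pressure gradient and density, V_g ∝ 1/f ∝ 1/sin φ.
V₂ = V₁ · sin φ₁ / sin φ₂ = 21.0 × sin 43° / sin 63°
V₂ = 21.0 × 0.6820/0.8910 = 16.1 m s⁻¹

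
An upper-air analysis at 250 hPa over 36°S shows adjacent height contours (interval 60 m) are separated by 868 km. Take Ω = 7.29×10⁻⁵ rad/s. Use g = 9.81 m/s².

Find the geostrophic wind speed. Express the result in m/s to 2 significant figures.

Coriolis parameter at 36°S:
f = 2Ω sin φ = 2 × 7.29×10⁻⁵ × sin 36° = 8.57×10⁻⁵ s⁻¹
Height gradient: |∂Z/∂n| = 60 m / 868000 m = 6.91×10⁻⁵
On a pressure surface, geostrophic balance gives V_g = (g/f)|∂Z/∂n|:
V_g = 9.81 × 6.91×10⁻⁵ / 8.57×10⁻⁵ = 7.91 m/s

7.9 m/s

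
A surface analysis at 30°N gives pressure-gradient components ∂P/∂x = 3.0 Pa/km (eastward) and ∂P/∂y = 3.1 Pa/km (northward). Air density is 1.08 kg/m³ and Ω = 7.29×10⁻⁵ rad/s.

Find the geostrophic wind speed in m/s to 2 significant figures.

Coriolis parameter at 30°N:
f = 2Ω sin φ = 2 × 7.29×10⁻⁵ × sin 30° = 7.29×10⁻⁵ s⁻¹
Component geostrophic relations (x east, y north):
u_g = −(1/(fρ)) ∂P/∂y,  v_g = (1/(fρ)) ∂P/∂x
u_g = −(3.1×10⁻³)/(7.29×10⁻⁵ × 1.08) = −39.4 m/s;  v_g = (3.0×10⁻³)/(7.29×10⁻⁵ × 1.08) = 38.1 m/s
|V_g| = √(u_g² + v_g²) = 54.8 m/s

55 m/s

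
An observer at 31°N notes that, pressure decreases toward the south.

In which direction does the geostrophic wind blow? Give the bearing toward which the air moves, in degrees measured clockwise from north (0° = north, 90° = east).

270°

The pressure-gradient force points toward the south (bearing 180°).
Geostrophic balance: in the Northern Hemisphere the Coriolis force deflects motion to the right, so the geostrophic wind blows 90° to the right of the pressure-gradient force (low pressure on the left).
Rotating 180° by 90° clockwise gives 270° — the wind blows toward the west.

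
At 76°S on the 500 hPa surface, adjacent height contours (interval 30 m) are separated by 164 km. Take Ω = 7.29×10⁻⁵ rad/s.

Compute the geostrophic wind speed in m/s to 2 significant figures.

13 m/s

Coriolis parameter at 76°S:
f = 2Ω sin φ = 2 × 7.29×10⁻⁵ × sin 76° = 1.41×10⁻⁴ s⁻¹
Height gradient: |∂Z/∂n| = 30 m / 164000 m = 1.83×10⁻⁴
On a pressure surface, geostrophic balance gives V_g = (g/f)|∂Z/∂n|:
V_g = 9.81 × 1.83×10⁻⁴ / 1.41×10⁻⁴ = 12.7 m/s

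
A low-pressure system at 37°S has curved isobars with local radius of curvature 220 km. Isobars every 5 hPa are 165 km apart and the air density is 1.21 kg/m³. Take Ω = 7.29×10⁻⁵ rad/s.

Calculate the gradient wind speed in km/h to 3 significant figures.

56.6 km/h

Coriolis parameter at 37°S:
f = 2Ω sin φ = 2 × 7.29×10⁻⁵ × sin 37° = 8.77×10⁻⁵ s⁻¹
Pressure gradient: |∂P/∂n| = 500 Pa / 165000 m = 3.03×10⁻³ Pa/m
Geostrophic speed: V_g = |∂P/∂n|/(fρ) = 3.03×10⁻³/(8.77×10⁻⁵ × 1.21) = 28.5 m/s
Around a low, centrifugal force acts outward with Coriolis, so pressure-gradient force balances both:
(1/ρ)|∂P/∂n| = fV + V²/R  →  V² + fR·V − fR·V_g = 0
With fR = 8.77×10⁻⁵ × 220×10³ m = 19.3 m/s:
V = [−fR + √((fR)² + 4 fR V_g)]/2 = [−19.3 + √(19.3² + 4×19.3×28.5)]/2 = 15.7 m/s
Subgeostrophic (V < V_g = 28.5 m/s), as expected around a low.
Converting: 15.7 m/s × 3.6 = 56.6 km/h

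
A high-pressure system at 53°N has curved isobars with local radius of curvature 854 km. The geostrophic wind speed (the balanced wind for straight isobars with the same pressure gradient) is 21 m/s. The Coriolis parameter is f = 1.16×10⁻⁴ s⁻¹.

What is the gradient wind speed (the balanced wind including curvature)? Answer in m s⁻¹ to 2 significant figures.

Around a high, pressure-gradient force acts outward with centrifugal, so Coriolis balances both:
fV = (1/ρ)|∂P/∂n| + V²/R  →  V² − fR·V + fR·V_g = 0
With fR = 1.16×10⁻⁴ × 854×10³ m = 99.1 m/s:
V = [fR − √((fR)² − 4 fR V_g)]/2 = [99.1 − √(99.1² − 4×99.1×21)]/2 = 30.2 m/s
Supergeostrophic (V > V_g = 21 m/s), as expected around a high.

30 m s⁻¹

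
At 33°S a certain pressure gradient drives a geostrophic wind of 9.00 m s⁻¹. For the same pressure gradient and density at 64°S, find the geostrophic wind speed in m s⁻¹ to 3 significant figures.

With the same pressure gradient and density, V_g ∝ 1/f ∝ 1/sin φ.
V₂ = V₁ · sin φ₁ / sin φ₂ = 9.00 × sin 33° / sin 64°
V₂ = 9.00 × 0.5446/0.8988 = 5.45 m s⁻¹

5.45 m s⁻¹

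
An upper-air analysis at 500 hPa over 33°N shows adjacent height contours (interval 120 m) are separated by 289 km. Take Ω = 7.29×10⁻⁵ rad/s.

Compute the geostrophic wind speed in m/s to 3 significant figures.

51.3 m/s

Coriolis parameter at 33°N:
f = 2Ω sin φ = 2 × 7.29×10⁻⁵ × sin 33° = 7.94×10⁻⁵ s⁻¹
Height gradient: |∂Z/∂n| = 120 m / 289000 m = 4.15×10⁻⁴
On a pressure surface, geostrophic balance gives V_g = (g/f)|∂Z/∂n|:
V_g = 9.81 × 4.15×10⁻⁴ / 7.94×10⁻⁵ = 51.3 m/s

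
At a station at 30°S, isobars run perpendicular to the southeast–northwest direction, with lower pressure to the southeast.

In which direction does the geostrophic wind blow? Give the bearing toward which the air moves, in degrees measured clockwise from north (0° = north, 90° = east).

045°

The pressure-gradient force points toward the southeast (bearing 135°).
Geostrophic balance: in the Southern Hemisphere the Coriolis force deflects motion to the left, so the geostrophic wind blows 90° to the left of the pressure-gradient force (low pressure on the right).
Rotating 135° by 90° counterclockwise gives 045° — the wind blows toward the northeast.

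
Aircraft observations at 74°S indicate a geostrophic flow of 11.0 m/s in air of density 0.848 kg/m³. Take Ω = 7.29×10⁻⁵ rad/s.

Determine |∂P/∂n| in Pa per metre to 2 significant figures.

Coriolis parameter at 74°S:
f = 2Ω sin φ = 2 × 7.29×10⁻⁵ × sin 74° = 1.40×10⁻⁴ s⁻¹
Geostrophic balance rearranged: |∂P/∂n| = f ρ V_g
|∂P/∂n| = 1.40×10⁻⁴ × 0.848 × 11.0 = 1.31×10⁻³ Pa/m

1.3×10⁻³ Pa/m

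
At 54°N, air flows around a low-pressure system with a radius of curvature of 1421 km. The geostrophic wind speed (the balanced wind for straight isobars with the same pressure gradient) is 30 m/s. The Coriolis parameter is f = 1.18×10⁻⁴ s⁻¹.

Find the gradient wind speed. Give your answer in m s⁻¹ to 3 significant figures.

26.0 m s⁻¹

Around a low, centrifugal force acts outward with Coriolis, so pressure-gradient force balances both:
(1/ρ)|∂P/∂n| = fV + V²/R  →  V² + fR·V − fR·V_g = 0
With fR = 1.18×10⁻⁴ × 1421×10³ m = 168 m/s:
V = [−fR + √((fR)² + 4 fR V_g)]/2 = [−168 + √(168² + 4×168×30)]/2 = 26 m/s
Subgeostrophic (V < V_g = 30 m/s), as expected around a low.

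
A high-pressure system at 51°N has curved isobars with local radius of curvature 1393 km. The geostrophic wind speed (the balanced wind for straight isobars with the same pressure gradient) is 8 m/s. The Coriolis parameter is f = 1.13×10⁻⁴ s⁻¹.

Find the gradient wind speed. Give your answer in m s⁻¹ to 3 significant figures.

Around a high, pressure-gradient force acts outward with centrifugal, so Coriolis balances both:
fV = (1/ρ)|∂P/∂n| + V²/R  →  V² − fR·V + fR·V_g = 0
With fR = 1.13×10⁻⁴ × 1393×10³ m = 157 m/s:
V = [fR − √((fR)² − 4 fR V_g)]/2 = [157 − √(157² − 4×157×8)]/2 = 8.45 m/s
Supergeostrophic (V > V_g = 8 m/s), as expected around a high.

8.45 m s⁻¹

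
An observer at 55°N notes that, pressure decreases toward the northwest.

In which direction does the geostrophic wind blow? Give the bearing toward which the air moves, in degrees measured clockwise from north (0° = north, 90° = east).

045°

The pressure-gradient force points toward the northwest (bearing 315°).
Geostrophic balance: in the Northern Hemisphere the Coriolis force deflects motion to the right, so the geostrophic wind blows 90° to the right of the pressure-gradient force (low pressure on the left).
Rotating 315° by 90° clockwise gives 045° — the wind blows toward the northeast.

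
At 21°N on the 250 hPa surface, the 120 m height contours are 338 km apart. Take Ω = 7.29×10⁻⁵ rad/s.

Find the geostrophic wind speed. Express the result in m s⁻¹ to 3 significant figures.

Coriolis parameter at 21°N:
f = 2Ω sin φ = 2 × 7.29×10⁻⁵ × sin 21° = 5.23×10⁻⁵ s⁻¹
Height gradient: |∂Z/∂n| = 120 m / 338000 m = 3.55×10⁻⁴
On a pressure surface, geostrophic balance gives V_g = (g/f)|∂Z/∂n|:
V_g = 9.81 × 3.55×10⁻⁴ / 5.23×10⁻⁵ = 66.7 m/s

66.7 m s⁻¹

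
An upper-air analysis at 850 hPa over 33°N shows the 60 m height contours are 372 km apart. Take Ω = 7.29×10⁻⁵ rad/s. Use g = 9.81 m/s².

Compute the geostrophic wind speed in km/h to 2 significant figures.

72 km/h

Coriolis parameter at 33°N:
f = 2Ω sin φ = 2 × 7.29×10⁻⁵ × sin 33° = 7.94×10⁻⁵ s⁻¹
Height gradient: |∂Z/∂n| = 60 m / 372000 m = 1.61×10⁻⁴
On a pressure surface, geostrophic balance gives V_g = (g/f)|∂Z/∂n|:
V_g = 9.81 × 1.61×10⁻⁴ / 7.94×10⁻⁵ = 19.9 m/s
Converting: 19.9 m/s × 3.6 = 72 km/h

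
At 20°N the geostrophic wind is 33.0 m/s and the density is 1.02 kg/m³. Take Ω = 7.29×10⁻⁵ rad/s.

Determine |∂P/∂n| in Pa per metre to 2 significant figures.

1.7×10⁻³ Pa/m

Coriolis parameter at 20°N:
f = 2Ω sin φ = 2 × 7.29×10⁻⁵ × sin 20° = 4.99×10⁻⁵ s⁻¹
Geostrophic balance rearranged: |∂P/∂n| = f ρ V_g
|∂P/∂n| = 4.99×10⁻⁵ × 1.02 × 33.0 = 1.68×10⁻³ Pa/m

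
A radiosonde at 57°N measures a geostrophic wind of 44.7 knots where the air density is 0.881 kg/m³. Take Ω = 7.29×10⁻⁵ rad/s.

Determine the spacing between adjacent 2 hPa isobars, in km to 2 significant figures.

81 km

Coriolis parameter at 57°N:
f = 2Ω sin φ = 2 × 7.29×10⁻⁵ × sin 57° = 1.22×10⁻⁴ s⁻¹
Wind speed in SI: 44.7 knots = 23.0 m/s
Geostrophic balance rearranged: |∂P/∂n| = f ρ V_g
|∂P/∂n| = 1.22×10⁻⁴ × 0.881 × 23.0 = 2.48×10⁻³ Pa/m
Isobar spacing: Δn = ΔP/|∂P/∂n| = 200 Pa / 2.48×10⁻³ Pa/m = 80735 m ≈ 81 km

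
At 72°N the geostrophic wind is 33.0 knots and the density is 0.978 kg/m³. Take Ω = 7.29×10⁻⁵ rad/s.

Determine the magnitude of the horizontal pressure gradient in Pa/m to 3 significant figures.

Coriolis parameter at 72°N:
f = 2Ω sin φ = 2 × 7.29×10⁻⁵ × sin 72° = 1.39×10⁻⁴ s⁻¹
Wind speed in SI: 33.0 knots = 17.0 m/s
Geostrophic balance rearranged: |∂P/∂n| = f ρ V_g
|∂P/∂n| = 1.39×10⁻⁴ × 0.978 × 17.0 = 2.30×10⁻³ Pa/m

2.30×10⁻³ Pa/m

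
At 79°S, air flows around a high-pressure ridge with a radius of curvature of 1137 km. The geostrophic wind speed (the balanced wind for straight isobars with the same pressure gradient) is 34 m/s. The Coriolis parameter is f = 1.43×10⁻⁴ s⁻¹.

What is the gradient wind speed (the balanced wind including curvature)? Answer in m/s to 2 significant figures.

48 m/s

Around a high, pressure-gradient force acts outward with centrifugal, so Coriolis balances both:
fV = (1/ρ)|∂P/∂n| + V²/R  →  V² − fR·V + fR·V_g = 0
With fR = 1.43×10⁻⁴ × 1137×10³ m = 163 m/s:
V = [fR − √((fR)² − 4 fR V_g)]/2 = [163 − √(163² − 4×163×34)]/2 = 48.4 m/s
Supergeostrophic (V > V_g = 34 m/s), as expected around a high.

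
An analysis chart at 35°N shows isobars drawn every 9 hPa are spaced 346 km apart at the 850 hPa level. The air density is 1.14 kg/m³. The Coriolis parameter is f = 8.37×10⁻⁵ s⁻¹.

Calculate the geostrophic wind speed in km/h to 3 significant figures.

Pressure gradient: |∂P/∂n| = 900 Pa / 346000 m = 2.60×10⁻³ Pa/m
Geostrophic balance (pressure-gradient force = Coriolis force):
V_g = (1/(fρ)) |∂P/∂n| = 2.60×10⁻³ / (8.37×10⁻⁵ × 1.14) = 27.3 m/s
Converting: 27.3 m/s × 3.6 = 98.1 km/h

98.1 km/h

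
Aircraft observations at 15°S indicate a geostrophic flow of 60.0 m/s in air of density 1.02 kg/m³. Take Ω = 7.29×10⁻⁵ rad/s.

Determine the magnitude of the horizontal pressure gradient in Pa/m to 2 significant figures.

2.3×10⁻³ Pa/m

Coriolis parameter at 15°S:
f = 2Ω sin φ = 2 × 7.29×10⁻⁵ × sin 15° = 3.77×10⁻⁵ s⁻¹
Geostrophic balance rearranged: |∂P/∂n| = f ρ V_g
|∂P/∂n| = 3.77×10⁻⁵ × 1.02 × 60.0 = 2.31×10⁻³ Pa/m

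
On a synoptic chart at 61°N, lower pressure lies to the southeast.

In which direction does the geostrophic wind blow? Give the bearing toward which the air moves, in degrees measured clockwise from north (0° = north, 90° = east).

225°

The pressure-gradient force points toward the southeast (bearing 135°).
Geostrophic balance: in the Northern Hemisphere the Coriolis force deflects motion to the right, so the geostrophic wind blows 90° to the right of the pressure-gradient force (low pressure on the left).
Rotating 135° by 90° clockwise gives 225° — the wind blows toward the southwest.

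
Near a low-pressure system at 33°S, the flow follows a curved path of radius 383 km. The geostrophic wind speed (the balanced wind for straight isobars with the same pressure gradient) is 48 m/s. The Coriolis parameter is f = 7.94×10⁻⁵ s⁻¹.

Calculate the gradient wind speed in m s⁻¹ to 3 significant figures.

Around a low, centrifugal force acts outward with Coriolis, so pressure-gradient force balances both:
(1/ρ)|∂P/∂n| = fV + V²/R  →  V² + fR·V − fR·V_g = 0
With fR = 7.94×10⁻⁵ × 383×10³ m = 30.4 m/s:
V = [−fR + √((fR)² + 4 fR V_g)]/2 = [−30.4 + √(30.4² + 4×30.4×48)]/2 = 25.9 m/s
Subgeostrophic (V < V_g = 48 m/s), as expected around a low.

25.9 m s⁻¹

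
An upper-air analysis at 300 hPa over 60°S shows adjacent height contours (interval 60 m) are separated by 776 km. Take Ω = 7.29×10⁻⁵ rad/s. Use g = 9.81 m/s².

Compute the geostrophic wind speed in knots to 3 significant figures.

11.7 knots

Coriolis parameter at 60°S:
f = 2Ω sin φ = 2 × 7.29×10⁻⁵ × sin 60° = 1.26×10⁻⁴ s⁻¹
Height gradient: |∂Z/∂n| = 60 m / 776000 m = 7.73×10⁻⁵
On a pressure surface, geostrophic balance gives V_g = (g/f)|∂Z/∂n|:
V_g = 9.81 × 7.73×10⁻⁵ / 1.26×10⁻⁴ = 6.01 m/s
Converting: 6.01 m/s × 1.944 = 11.7 knots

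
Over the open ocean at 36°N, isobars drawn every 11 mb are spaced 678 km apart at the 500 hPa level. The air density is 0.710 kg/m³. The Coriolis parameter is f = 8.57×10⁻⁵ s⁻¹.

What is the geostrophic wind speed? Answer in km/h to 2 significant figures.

Pressure gradient: |∂P/∂n| = 1100 Pa / 678000 m = 1.62×10⁻³ Pa/m
Geostrophic balance (pressure-gradient force = Coriolis force):
V_g = (1/(fρ)) |∂P/∂n| = 1.62×10⁻³ / (8.57×10⁻⁵ × 0.710) = 26.7 m/s
Converting: 26.7 m/s × 3.6 = 96 km/h

96 km/h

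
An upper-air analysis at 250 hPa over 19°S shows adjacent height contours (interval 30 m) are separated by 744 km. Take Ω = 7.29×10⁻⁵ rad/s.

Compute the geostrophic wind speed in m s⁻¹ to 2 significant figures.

8.3 m s⁻¹

Coriolis parameter at 19°S:
f = 2Ω sin φ = 2 × 7.29×10⁻⁵ × sin 19° = 4.75×10⁻⁵ s⁻¹
Height gradient: |∂Z/∂n| = 30 m / 744000 m = 4.03×10⁻⁵
On a pressure surface, geostrophic balance gives V_g = (g/f)|∂Z/∂n|:
V_g = 9.81 × 4.03×10⁻⁵ / 4.75×10⁻⁵ = 8.33 m/s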